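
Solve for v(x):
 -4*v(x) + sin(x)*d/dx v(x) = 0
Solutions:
 v(x) = C1*(cos(x)^2 - 2*cos(x) + 1)/(cos(x)^2 + 2*cos(x) + 1)


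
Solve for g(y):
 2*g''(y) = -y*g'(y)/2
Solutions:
 g(y) = C1 + C2*erf(sqrt(2)*y/4)


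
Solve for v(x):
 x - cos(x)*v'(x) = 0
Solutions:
 v(x) = C1 + Integral(x/cos(x), x)


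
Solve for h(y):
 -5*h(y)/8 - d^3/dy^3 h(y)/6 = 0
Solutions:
 h(y) = C3*exp(-30^(1/3)*y/2) + (C1*sin(10^(1/3)*3^(5/6)*y/4) + C2*cos(10^(1/3)*3^(5/6)*y/4))*exp(30^(1/3)*y/4)


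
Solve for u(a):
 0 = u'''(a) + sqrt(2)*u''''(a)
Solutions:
 u(a) = C1 + C2*a + C3*a^2 + C4*exp(-sqrt(2)*a/2)


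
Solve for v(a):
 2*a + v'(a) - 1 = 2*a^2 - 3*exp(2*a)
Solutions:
 v(a) = C1 + 2*a^3/3 - a^2 + a - 3*exp(2*a)/2


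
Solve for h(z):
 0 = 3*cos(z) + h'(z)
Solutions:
 h(z) = C1 - 3*sin(z)


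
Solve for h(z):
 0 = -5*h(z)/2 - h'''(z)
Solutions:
 h(z) = C3*exp(-2^(2/3)*5^(1/3)*z/2) + (C1*sin(2^(2/3)*sqrt(3)*5^(1/3)*z/4) + C2*cos(2^(2/3)*sqrt(3)*5^(1/3)*z/4))*exp(2^(2/3)*5^(1/3)*z/4)


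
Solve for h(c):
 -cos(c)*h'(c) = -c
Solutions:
 h(c) = C1 + Integral(c/cos(c), c)


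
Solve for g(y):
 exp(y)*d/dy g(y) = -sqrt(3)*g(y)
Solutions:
 g(y) = C1*exp(sqrt(3)*exp(-y))


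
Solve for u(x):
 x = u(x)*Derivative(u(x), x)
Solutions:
 u(x) = -sqrt(C1 + x^2)
 u(x) = sqrt(C1 + x^2)


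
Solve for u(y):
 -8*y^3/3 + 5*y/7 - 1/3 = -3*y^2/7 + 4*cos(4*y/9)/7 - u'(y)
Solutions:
 u(y) = C1 + 2*y^4/3 - y^3/7 - 5*y^2/14 + y/3 + 9*sin(4*y/9)/7


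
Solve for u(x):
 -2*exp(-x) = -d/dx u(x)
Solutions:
 u(x) = C1 - 2*exp(-x)


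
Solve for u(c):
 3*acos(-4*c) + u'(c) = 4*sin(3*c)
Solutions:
 u(c) = C1 - 3*c*acos(-4*c) - 3*sqrt(1 - 16*c^2)/4 - 4*cos(3*c)/3


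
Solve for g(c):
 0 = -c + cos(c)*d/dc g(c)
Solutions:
 g(c) = C1 + Integral(c/cos(c), c)


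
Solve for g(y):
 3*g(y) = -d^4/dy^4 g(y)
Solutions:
 g(y) = (C1*sin(sqrt(2)*3^(1/4)*y/2) + C2*cos(sqrt(2)*3^(1/4)*y/2))*exp(-sqrt(2)*3^(1/4)*y/2) + (C3*sin(sqrt(2)*3^(1/4)*y/2) + C4*cos(sqrt(2)*3^(1/4)*y/2))*exp(sqrt(2)*3^(1/4)*y/2)


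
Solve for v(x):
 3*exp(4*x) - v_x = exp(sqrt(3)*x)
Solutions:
 v(x) = C1 + 3*exp(4*x)/4 - sqrt(3)*exp(sqrt(3)*x)/3


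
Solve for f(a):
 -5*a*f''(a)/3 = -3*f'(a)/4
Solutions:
 f(a) = C1 + C2*a^(29/20)


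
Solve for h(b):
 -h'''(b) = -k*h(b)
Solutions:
 h(b) = C1*exp(b*k^(1/3)) + C2*exp(b*k^(1/3)*(-1 + sqrt(3)*I)/2) + C3*exp(-b*k^(1/3)*(1 + sqrt(3)*I)/2)


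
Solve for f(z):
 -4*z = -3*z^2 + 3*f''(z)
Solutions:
 f(z) = C1 + C2*z + z^4/12 - 2*z^3/9


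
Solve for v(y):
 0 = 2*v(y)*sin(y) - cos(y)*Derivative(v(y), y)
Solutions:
 v(y) = C1/cos(y)^2


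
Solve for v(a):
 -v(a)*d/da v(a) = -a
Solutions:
 v(a) = -sqrt(C1 + a^2)
 v(a) = sqrt(C1 + a^2)


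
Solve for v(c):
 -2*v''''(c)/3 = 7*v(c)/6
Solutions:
 v(c) = (C1*sin(7^(1/4)*c/2) + C2*cos(7^(1/4)*c/2))*exp(-7^(1/4)*c/2) + (C3*sin(7^(1/4)*c/2) + C4*cos(7^(1/4)*c/2))*exp(7^(1/4)*c/2)


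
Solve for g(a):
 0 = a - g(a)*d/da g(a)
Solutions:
 g(a) = -sqrt(C1 + a^2)
 g(a) = sqrt(C1 + a^2)


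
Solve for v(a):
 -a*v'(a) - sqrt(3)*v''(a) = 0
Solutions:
 v(a) = C1 + C2*erf(sqrt(2)*3^(3/4)*a/6)


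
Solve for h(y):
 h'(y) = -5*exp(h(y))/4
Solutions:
 h(y) = log(1/(C1 + 5*y)) + 2*log(2)


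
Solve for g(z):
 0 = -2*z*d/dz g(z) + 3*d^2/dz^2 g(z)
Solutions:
 g(z) = C1 + C2*erfi(sqrt(3)*z/3)


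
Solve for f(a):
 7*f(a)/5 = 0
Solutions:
 f(a) = 0


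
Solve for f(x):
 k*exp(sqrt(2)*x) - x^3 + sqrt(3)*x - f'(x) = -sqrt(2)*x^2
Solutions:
 f(x) = C1 + sqrt(2)*k*exp(sqrt(2)*x)/2 - x^4/4 + sqrt(2)*x^3/3 + sqrt(3)*x^2/2


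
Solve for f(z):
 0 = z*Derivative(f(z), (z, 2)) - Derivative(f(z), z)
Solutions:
 f(z) = C1 + C2*z^2


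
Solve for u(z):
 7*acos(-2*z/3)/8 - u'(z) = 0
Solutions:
 u(z) = C1 + 7*z*acos(-2*z/3)/8 + 7*sqrt(9 - 4*z^2)/16


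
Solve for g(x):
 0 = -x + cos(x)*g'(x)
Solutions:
 g(x) = C1 + Integral(x/cos(x), x)


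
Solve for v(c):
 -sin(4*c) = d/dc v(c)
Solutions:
 v(c) = C1 + cos(4*c)/4


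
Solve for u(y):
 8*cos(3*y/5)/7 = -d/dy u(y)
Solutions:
 u(y) = C1 - 40*sin(3*y/5)/21


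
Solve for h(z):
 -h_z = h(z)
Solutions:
 h(z) = C1*exp(-z)


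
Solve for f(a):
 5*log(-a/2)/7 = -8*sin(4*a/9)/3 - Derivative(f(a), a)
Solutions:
 f(a) = C1 - 5*a*log(-a)/7 + 5*a*log(2)/7 + 5*a/7 + 6*cos(4*a/9)


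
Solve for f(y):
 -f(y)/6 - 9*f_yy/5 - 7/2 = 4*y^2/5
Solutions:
 f(y) = C1*sin(sqrt(30)*y/18) + C2*cos(sqrt(30)*y/18) - 24*y^2/5 + 2067/25


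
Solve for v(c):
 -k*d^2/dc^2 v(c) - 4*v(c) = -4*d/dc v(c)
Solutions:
 v(c) = C1*exp(2*c*(1 - sqrt(1 - k))/k) + C2*exp(2*c*(sqrt(1 - k) + 1)/k)


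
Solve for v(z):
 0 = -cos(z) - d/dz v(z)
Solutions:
 v(z) = C1 - sin(z)


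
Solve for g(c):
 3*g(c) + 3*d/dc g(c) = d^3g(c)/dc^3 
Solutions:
 g(c) = C1*exp(-2^(1/3)*c*(2/(sqrt(5) + 3)^(1/3) + 2^(1/3)*(sqrt(5) + 3)^(1/3))/4)*sin(2^(1/3)*sqrt(3)*c*(-2^(1/3)*(sqrt(5) + 3)^(1/3) + 2/(sqrt(5) + 3)^(1/3))/4) + C2*exp(-2^(1/3)*c*(2/(sqrt(5) + 3)^(1/3) + 2^(1/3)*(sqrt(5) + 3)^(1/3))/4)*cos(2^(1/3)*sqrt(3)*c*(-2^(1/3)*(sqrt(5) + 3)^(1/3) + 2/(sqrt(5) + 3)^(1/3))/4) + C3*exp(2^(1/3)*c*((sqrt(5) + 3)^(-1/3) + 2^(1/3)*(sqrt(5) + 3)^(1/3)/2))


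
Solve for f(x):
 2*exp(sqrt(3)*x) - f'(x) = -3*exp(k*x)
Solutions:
 f(x) = C1 + 2*sqrt(3)*exp(sqrt(3)*x)/3 + 3*exp(k*x)/k


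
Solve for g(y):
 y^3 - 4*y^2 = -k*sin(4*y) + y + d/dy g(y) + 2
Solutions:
 g(y) = C1 - k*cos(4*y)/4 + y^4/4 - 4*y^3/3 - y^2/2 - 2*y


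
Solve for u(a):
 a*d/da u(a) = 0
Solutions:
 u(a) = C1


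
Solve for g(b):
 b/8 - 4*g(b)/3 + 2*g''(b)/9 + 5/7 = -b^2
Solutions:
 g(b) = C1*exp(-sqrt(6)*b) + C2*exp(sqrt(6)*b) + 3*b^2/4 + 3*b/32 + 11/14


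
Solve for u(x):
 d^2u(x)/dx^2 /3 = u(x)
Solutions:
 u(x) = C1*exp(-sqrt(3)*x) + C2*exp(sqrt(3)*x)


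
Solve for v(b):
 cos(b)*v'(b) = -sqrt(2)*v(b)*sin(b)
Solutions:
 v(b) = C1*cos(b)^(sqrt(2))


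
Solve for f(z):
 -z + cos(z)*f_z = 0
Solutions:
 f(z) = C1 + Integral(z/cos(z), z)


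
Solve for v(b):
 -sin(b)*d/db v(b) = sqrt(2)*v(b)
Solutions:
 v(b) = C1*(cos(b) + 1)^(sqrt(2)/2)/(cos(b) - 1)^(sqrt(2)/2)


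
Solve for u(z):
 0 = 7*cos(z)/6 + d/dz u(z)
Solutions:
 u(z) = C1 - 7*sin(z)/6


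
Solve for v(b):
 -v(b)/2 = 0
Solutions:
 v(b) = 0


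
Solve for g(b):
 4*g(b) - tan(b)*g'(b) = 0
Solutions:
 g(b) = C1*sin(b)^4


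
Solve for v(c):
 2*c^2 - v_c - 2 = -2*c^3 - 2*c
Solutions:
 v(c) = C1 + c^4/2 + 2*c^3/3 + c^2 - 2*c


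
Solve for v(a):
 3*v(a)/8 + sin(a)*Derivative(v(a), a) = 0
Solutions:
 v(a) = C1*(cos(a) + 1)^(3/16)/(cos(a) - 1)^(3/16)


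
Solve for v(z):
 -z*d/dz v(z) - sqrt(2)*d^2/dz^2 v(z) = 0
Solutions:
 v(z) = C1 + C2*erf(2^(1/4)*z/2)


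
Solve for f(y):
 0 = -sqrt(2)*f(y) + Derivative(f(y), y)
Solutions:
 f(y) = C1*exp(sqrt(2)*y)


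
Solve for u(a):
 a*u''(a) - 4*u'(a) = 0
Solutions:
 u(a) = C1 + C2*a^5


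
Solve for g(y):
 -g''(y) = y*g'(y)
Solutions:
 g(y) = C1 + C2*erf(sqrt(2)*y/2)


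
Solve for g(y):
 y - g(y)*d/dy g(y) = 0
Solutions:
 g(y) = -sqrt(C1 + y^2)
 g(y) = sqrt(C1 + y^2)


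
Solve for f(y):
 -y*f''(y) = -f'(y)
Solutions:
 f(y) = C1 + C2*y^2


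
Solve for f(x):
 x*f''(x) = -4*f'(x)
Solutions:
 f(x) = C1 + C2/x^3


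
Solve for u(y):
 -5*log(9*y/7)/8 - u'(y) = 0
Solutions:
 u(y) = C1 - 5*y*log(y)/8 - 5*y*log(3)/4 + 5*y/8 + 5*y*log(7)/8


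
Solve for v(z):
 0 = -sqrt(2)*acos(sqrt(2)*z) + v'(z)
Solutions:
 v(z) = C1 + sqrt(2)*(z*acos(sqrt(2)*z) - sqrt(2)*sqrt(1 - 2*z^2)/2)


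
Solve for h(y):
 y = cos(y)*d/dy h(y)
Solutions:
 h(y) = C1 + Integral(y/cos(y), y)


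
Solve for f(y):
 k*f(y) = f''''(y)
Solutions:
 f(y) = C1*exp(-k^(1/4)*y) + C2*exp(k^(1/4)*y) + C3*exp(-I*k^(1/4)*y) + C4*exp(I*k^(1/4)*y)


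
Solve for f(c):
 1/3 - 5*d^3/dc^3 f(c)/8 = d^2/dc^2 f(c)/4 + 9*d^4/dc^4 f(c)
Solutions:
 f(c) = C1 + C2*c + 2*c^2/3 + (C3*sin(sqrt(551)*c/144) + C4*cos(sqrt(551)*c/144))*exp(-5*c/144)


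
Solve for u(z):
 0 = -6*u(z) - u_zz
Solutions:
 u(z) = C1*sin(sqrt(6)*z) + C2*cos(sqrt(6)*z)


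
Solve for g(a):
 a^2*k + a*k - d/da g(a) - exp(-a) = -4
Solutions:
 g(a) = C1 + a^3*k/3 + a^2*k/2 + 4*a + exp(-a)


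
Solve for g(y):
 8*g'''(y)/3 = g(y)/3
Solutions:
 g(y) = C3*exp(y/2) + (C1*sin(sqrt(3)*y/4) + C2*cos(sqrt(3)*y/4))*exp(-y/4)


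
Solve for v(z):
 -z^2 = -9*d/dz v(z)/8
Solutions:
 v(z) = C1 + 8*z^3/27


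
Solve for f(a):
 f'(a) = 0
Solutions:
 f(a) = C1


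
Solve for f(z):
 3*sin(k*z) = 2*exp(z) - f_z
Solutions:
 f(z) = C1 + 2*exp(z) + 3*cos(k*z)/k


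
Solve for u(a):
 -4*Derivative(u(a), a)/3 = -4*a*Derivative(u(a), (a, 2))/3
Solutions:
 u(a) = C1 + C2*a^2


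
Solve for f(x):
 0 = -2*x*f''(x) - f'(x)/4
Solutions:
 f(x) = C1 + C2*x^(7/8)


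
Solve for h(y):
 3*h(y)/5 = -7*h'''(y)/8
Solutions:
 h(y) = C3*exp(-2*3^(1/3)*35^(2/3)*y/35) + (C1*sin(3^(5/6)*35^(2/3)*y/35) + C2*cos(3^(5/6)*35^(2/3)*y/35))*exp(3^(1/3)*35^(2/3)*y/35)


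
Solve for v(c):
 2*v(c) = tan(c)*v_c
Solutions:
 v(c) = C1*sin(c)^2


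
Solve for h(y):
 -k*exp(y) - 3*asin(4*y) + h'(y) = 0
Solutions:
 h(y) = C1 + k*exp(y) + 3*y*asin(4*y) + 3*sqrt(1 - 16*y^2)/4


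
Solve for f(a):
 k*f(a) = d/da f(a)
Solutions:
 f(a) = C1*exp(a*k)


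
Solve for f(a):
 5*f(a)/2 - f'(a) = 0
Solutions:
 f(a) = C1*exp(5*a/2)


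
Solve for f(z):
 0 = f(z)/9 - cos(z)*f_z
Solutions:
 f(z) = C1*(sin(z) + 1)^(1/18)/(sin(z) - 1)^(1/18)


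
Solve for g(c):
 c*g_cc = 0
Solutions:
 g(c) = C1 + C2*c


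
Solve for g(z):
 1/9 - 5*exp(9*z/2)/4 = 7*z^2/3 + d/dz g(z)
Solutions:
 g(z) = C1 - 7*z^3/9 + z/9 - 5*exp(9*z/2)/18


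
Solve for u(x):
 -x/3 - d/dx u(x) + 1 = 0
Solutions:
 u(x) = C1 - x^2/6 + x


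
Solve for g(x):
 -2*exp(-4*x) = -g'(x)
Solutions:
 g(x) = C1 - exp(-4*x)/2


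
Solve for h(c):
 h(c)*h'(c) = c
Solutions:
 h(c) = -sqrt(C1 + c^2)
 h(c) = sqrt(C1 + c^2)


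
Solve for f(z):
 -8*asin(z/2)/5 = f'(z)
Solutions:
 f(z) = C1 - 8*z*asin(z/2)/5 - 8*sqrt(4 - z^2)/5


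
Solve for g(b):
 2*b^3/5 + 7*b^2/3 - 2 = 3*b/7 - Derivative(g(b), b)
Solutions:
 g(b) = C1 - b^4/10 - 7*b^3/9 + 3*b^2/14 + 2*b


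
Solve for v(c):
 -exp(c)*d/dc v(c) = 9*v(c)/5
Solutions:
 v(c) = C1*exp(9*exp(-c)/5)


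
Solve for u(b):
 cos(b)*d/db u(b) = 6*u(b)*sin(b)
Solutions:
 u(b) = C1/cos(b)^6


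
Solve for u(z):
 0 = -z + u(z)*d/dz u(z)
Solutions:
 u(z) = -sqrt(C1 + z^2)
 u(z) = sqrt(C1 + z^2)


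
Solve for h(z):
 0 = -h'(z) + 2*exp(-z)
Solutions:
 h(z) = C1 - 2*exp(-z)


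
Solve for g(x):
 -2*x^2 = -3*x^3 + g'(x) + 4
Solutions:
 g(x) = C1 + 3*x^4/4 - 2*x^3/3 - 4*x


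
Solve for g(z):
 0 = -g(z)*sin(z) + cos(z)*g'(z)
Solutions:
 g(z) = C1/cos(z)


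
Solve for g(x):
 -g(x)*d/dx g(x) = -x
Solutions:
 g(x) = -sqrt(C1 + x^2)
 g(x) = sqrt(C1 + x^2)


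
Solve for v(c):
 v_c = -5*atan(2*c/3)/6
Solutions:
 v(c) = C1 - 5*c*atan(2*c/3)/6 + 5*log(4*c^2 + 9)/8


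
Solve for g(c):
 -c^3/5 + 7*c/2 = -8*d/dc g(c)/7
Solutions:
 g(c) = C1 + 7*c^4/160 - 49*c^2/32


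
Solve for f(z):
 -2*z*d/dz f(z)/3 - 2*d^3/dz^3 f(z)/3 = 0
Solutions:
 f(z) = C1 + Integral(C2*airyai(-z) + C3*airybi(-z), z)


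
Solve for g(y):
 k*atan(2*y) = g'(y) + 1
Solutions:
 g(y) = C1 + k*(y*atan(2*y) - log(4*y^2 + 1)/4) - y


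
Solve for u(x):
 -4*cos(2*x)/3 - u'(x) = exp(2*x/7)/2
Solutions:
 u(x) = C1 - 7*exp(2*x/7)/4 - 2*sin(2*x)/3


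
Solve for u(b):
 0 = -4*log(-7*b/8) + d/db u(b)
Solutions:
 u(b) = C1 + 4*b*log(-b) + 4*b*(-3*log(2) - 1 + log(7))


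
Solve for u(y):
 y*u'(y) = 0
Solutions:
 u(y) = C1


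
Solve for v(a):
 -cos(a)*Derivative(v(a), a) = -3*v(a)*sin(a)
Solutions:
 v(a) = C1/cos(a)^3


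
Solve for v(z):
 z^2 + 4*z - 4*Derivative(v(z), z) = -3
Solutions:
 v(z) = C1 + z^3/12 + z^2/2 + 3*z/4


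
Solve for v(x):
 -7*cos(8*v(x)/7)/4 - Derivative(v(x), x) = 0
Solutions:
 7*x/4 - 7*log(sin(8*v(x)/7) - 1)/16 + 7*log(sin(8*v(x)/7) + 1)/16 = C1


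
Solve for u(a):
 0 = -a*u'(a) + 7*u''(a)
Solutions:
 u(a) = C1 + C2*erfi(sqrt(14)*a/14)


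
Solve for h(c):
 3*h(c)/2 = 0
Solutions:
 h(c) = 0


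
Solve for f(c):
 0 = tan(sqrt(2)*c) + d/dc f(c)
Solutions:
 f(c) = C1 + sqrt(2)*log(cos(sqrt(2)*c))/2


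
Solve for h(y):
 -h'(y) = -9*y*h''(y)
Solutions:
 h(y) = C1 + C2*y^(10/9)


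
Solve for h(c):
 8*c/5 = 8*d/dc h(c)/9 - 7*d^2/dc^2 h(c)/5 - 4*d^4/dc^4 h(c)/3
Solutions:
 h(c) = C1 + C2*exp(-c*(-21*75^(1/3)/(200 + sqrt(55435))^(1/3) + 45^(1/3)*(200 + sqrt(55435))^(1/3))/60)*sin(3^(1/6)*5^(1/3)*c*(7*3^(2/3)*5^(1/3)/(200 + sqrt(55435))^(1/3) + (200 + sqrt(55435))^(1/3))/20) + C3*exp(-c*(-21*75^(1/3)/(200 + sqrt(55435))^(1/3) + 45^(1/3)*(200 + sqrt(55435))^(1/3))/60)*cos(3^(1/6)*5^(1/3)*c*(7*3^(2/3)*5^(1/3)/(200 + sqrt(55435))^(1/3) + (200 + sqrt(55435))^(1/3))/20) + C4*exp(c*(-21*75^(1/3)/(200 + sqrt(55435))^(1/3) + 45^(1/3)*(200 + sqrt(55435))^(1/3))/30) + 9*c^2/10 + 567*c/200


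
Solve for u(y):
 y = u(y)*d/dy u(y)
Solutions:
 u(y) = -sqrt(C1 + y^2)
 u(y) = sqrt(C1 + y^2)


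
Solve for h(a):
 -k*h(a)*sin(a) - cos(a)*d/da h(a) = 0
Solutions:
 h(a) = C1*exp(k*log(cos(a)))


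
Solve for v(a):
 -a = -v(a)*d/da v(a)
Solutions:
 v(a) = -sqrt(C1 + a^2)
 v(a) = sqrt(C1 + a^2)


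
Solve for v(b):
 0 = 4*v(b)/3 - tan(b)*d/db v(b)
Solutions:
 v(b) = C1*sin(b)^(4/3)


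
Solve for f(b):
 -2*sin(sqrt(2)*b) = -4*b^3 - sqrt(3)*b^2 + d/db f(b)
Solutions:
 f(b) = C1 + b^4 + sqrt(3)*b^3/3 + sqrt(2)*cos(sqrt(2)*b)


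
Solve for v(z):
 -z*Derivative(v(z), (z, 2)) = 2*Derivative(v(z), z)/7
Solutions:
 v(z) = C1 + C2*z^(5/7)


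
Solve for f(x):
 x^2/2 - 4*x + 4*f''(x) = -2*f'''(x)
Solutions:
 f(x) = C1 + C2*x + C3*exp(-2*x) - x^4/96 + 3*x^3/16 - 9*x^2/32


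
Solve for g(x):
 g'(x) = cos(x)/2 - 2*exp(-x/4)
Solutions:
 g(x) = C1 + sin(x)/2 + 8*exp(-x/4)


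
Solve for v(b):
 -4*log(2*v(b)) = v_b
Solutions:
 Integral(1/(log(_y) + log(2)), (_y, v(b)))/4 = C1 - b


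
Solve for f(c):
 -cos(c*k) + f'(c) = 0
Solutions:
 f(c) = C1 + sin(c*k)/k


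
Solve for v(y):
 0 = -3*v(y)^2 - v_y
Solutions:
 v(y) = 1/(C1 + 3*y)


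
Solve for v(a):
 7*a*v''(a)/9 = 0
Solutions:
 v(a) = C1 + C2*a


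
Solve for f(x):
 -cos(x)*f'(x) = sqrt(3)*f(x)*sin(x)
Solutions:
 f(x) = C1*cos(x)^(sqrt(3))


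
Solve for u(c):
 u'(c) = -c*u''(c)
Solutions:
 u(c) = C1 + C2*log(c)


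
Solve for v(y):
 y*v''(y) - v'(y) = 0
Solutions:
 v(y) = C1 + C2*y^2


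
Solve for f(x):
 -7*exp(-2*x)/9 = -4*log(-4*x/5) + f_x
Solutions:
 f(x) = C1 + 4*x*log(-x) + 4*x*(-log(5) - 1 + 2*log(2)) + 7*exp(-2*x)/18


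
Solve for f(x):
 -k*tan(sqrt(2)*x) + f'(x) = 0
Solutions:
 f(x) = C1 - sqrt(2)*k*log(cos(sqrt(2)*x))/2


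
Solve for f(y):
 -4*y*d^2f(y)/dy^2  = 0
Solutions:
 f(y) = C1 + C2*y


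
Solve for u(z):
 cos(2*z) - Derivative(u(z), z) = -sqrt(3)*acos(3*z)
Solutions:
 u(z) = C1 + sqrt(3)*(z*acos(3*z) - sqrt(1 - 9*z^2)/3) + sin(2*z)/2


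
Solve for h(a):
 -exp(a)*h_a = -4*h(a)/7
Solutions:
 h(a) = C1*exp(-4*exp(-a)/7)


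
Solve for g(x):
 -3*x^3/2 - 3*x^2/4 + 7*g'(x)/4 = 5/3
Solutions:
 g(x) = C1 + 3*x^4/14 + x^3/7 + 20*x/21


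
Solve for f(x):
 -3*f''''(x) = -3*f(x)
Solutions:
 f(x) = C1*exp(-x) + C2*exp(x) + C3*sin(x) + C4*cos(x)


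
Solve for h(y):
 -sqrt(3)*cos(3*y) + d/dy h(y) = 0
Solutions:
 h(y) = C1 + sqrt(3)*sin(3*y)/3


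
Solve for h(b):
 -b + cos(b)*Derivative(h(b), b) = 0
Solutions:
 h(b) = C1 + Integral(b/cos(b), b)


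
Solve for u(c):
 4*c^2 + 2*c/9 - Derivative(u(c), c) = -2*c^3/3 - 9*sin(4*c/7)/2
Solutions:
 u(c) = C1 + c^4/6 + 4*c^3/3 + c^2/9 - 63*cos(4*c/7)/8


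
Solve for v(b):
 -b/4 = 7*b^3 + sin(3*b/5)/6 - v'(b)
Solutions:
 v(b) = C1 + 7*b^4/4 + b^2/8 - 5*cos(3*b/5)/18


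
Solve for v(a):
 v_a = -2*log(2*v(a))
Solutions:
 Integral(1/(log(_y) + log(2)), (_y, v(a)))/2 = C1 - a


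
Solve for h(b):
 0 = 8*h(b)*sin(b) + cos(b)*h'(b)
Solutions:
 h(b) = C1*cos(b)^8


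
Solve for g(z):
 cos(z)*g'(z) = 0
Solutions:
 g(z) = C1


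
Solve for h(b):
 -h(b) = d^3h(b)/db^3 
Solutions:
 h(b) = C3*exp(-b) + (C1*sin(sqrt(3)*b/2) + C2*cos(sqrt(3)*b/2))*exp(b/2)


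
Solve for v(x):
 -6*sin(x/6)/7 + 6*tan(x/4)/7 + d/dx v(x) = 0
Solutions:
 v(x) = C1 + 24*log(cos(x/4))/7 - 36*cos(x/6)/7


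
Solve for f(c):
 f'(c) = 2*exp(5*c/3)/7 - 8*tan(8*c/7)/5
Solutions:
 f(c) = C1 + 6*exp(5*c/3)/35 + 7*log(cos(8*c/7))/5


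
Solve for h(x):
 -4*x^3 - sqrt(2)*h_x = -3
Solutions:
 h(x) = C1 - sqrt(2)*x^4/2 + 3*sqrt(2)*x/2


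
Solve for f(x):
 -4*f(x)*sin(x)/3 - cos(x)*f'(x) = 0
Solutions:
 f(x) = C1*cos(x)^(4/3)


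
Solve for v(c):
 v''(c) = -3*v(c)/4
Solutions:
 v(c) = C1*sin(sqrt(3)*c/2) + C2*cos(sqrt(3)*c/2)


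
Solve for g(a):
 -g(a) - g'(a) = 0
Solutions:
 g(a) = C1*exp(-a)


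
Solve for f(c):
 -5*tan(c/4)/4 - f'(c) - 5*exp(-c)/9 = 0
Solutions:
 f(c) = C1 - 5*log(tan(c/4)^2 + 1)/2 + 5*exp(-c)/9


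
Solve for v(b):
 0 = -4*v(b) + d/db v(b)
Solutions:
 v(b) = C1*exp(4*b)


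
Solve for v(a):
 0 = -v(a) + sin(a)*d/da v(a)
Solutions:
 v(a) = C1*sqrt(cos(a) - 1)/sqrt(cos(a) + 1)


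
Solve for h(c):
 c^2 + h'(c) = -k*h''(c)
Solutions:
 h(c) = C1 + C2*exp(-c/k) - c^3/3 + c^2*k - 2*c*k^2


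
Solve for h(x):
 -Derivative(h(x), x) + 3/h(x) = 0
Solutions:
 h(x) = -sqrt(C1 + 6*x)
 h(x) = sqrt(C1 + 6*x)


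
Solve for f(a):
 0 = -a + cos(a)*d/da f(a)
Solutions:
 f(a) = C1 + Integral(a/cos(a), a)


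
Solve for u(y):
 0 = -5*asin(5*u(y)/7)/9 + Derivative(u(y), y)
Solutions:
 Integral(1/asin(5*_y/7), (_y, u(y))) = C1 + 5*y/9


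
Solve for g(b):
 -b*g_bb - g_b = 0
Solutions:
 g(b) = C1 + C2*log(b)


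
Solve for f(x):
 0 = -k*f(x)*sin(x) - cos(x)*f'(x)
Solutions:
 f(x) = C1*exp(k*log(cos(x)))


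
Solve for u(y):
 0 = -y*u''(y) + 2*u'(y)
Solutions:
 u(y) = C1 + C2*y^3


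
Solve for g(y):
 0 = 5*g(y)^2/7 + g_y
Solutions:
 g(y) = 7/(C1 + 5*y)


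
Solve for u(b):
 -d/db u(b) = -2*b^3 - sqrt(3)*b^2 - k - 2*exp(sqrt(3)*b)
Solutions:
 u(b) = C1 + b^4/2 + sqrt(3)*b^3/3 + b*k + 2*sqrt(3)*exp(sqrt(3)*b)/3


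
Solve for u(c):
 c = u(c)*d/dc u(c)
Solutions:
 u(c) = -sqrt(C1 + c^2)
 u(c) = sqrt(C1 + c^2)


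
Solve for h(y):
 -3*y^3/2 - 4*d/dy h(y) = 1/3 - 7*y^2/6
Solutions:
 h(y) = C1 - 3*y^4/32 + 7*y^3/72 - y/12


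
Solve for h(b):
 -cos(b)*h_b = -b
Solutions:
 h(b) = C1 + Integral(b/cos(b), b)


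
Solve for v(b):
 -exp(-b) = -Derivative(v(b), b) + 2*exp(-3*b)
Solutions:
 v(b) = C1 - exp(-b) - 2*exp(-3*b)/3


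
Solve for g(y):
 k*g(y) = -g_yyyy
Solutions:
 g(y) = C1*exp(-y*(-k)^(1/4)) + C2*exp(y*(-k)^(1/4)) + C3*exp(-I*y*(-k)^(1/4)) + C4*exp(I*y*(-k)^(1/4))


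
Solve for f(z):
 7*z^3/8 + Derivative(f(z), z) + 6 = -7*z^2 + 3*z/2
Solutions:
 f(z) = C1 - 7*z^4/32 - 7*z^3/3 + 3*z^2/4 - 6*z


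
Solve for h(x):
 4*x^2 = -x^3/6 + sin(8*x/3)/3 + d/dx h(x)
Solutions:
 h(x) = C1 + x^4/24 + 4*x^3/3 + cos(8*x/3)/8


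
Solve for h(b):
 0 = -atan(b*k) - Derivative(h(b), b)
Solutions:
 h(b) = C1 - Piecewise((b*atan(b*k) - log(b^2*k^2 + 1)/(2*k), Ne(k, 0)), (0, True))


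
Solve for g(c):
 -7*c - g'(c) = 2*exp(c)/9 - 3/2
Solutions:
 g(c) = C1 - 7*c^2/2 + 3*c/2 - 2*exp(c)/9


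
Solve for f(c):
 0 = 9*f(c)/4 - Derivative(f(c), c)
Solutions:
 f(c) = C1*exp(9*c/4)


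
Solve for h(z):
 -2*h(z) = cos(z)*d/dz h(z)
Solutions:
 h(z) = C1*(sin(z) - 1)/(sin(z) + 1)


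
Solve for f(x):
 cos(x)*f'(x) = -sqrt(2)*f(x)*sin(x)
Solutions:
 f(x) = C1*cos(x)^(sqrt(2))


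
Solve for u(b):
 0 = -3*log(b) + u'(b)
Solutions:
 u(b) = C1 + 3*b*log(b) - 3*b


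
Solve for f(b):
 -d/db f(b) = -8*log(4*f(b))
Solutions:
 -Integral(1/(log(_y) + 2*log(2)), (_y, f(b)))/8 = C1 - b


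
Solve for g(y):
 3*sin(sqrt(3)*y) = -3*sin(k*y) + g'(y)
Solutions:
 g(y) = C1 - sqrt(3)*cos(sqrt(3)*y) - 3*cos(k*y)/k


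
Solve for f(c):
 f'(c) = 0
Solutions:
 f(c) = C1


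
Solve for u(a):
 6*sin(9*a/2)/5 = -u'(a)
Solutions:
 u(a) = C1 + 4*cos(9*a/2)/15


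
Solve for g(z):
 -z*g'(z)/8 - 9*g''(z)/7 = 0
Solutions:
 g(z) = C1 + C2*erf(sqrt(7)*z/12)


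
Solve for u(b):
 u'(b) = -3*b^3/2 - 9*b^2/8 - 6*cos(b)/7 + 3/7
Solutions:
 u(b) = C1 - 3*b^4/8 - 3*b^3/8 + 3*b/7 - 6*sin(b)/7


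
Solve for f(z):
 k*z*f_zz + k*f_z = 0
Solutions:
 f(z) = C1 + C2*log(z)


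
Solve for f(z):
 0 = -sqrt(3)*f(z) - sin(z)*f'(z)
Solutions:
 f(z) = C1*(cos(z) + 1)^(sqrt(3)/2)/(cos(z) - 1)^(sqrt(3)/2)


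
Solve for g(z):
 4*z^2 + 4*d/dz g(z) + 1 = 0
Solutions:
 g(z) = C1 - z^3/3 - z/4


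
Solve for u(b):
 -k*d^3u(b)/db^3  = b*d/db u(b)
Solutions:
 u(b) = C1 + Integral(C2*airyai(b*(-1/k)^(1/3)) + C3*airybi(b*(-1/k)^(1/3)), b)


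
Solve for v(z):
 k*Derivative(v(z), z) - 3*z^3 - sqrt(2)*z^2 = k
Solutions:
 v(z) = C1 + z + 3*z^4/(4*k) + sqrt(2)*z^3/(3*k)


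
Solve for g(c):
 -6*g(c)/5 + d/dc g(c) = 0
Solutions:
 g(c) = C1*exp(6*c/5)


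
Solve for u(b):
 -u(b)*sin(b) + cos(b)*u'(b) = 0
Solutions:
 u(b) = C1/cos(b)


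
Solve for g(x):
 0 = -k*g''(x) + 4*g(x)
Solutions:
 g(x) = C1*exp(-2*x*sqrt(1/k)) + C2*exp(2*x*sqrt(1/k))


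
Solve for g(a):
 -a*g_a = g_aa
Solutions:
 g(a) = C1 + C2*erf(sqrt(2)*a/2)


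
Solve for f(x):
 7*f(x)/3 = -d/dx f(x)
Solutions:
 f(x) = C1*exp(-7*x/3)


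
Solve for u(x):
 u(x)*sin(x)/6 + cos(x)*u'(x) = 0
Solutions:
 u(x) = C1*cos(x)^(1/6)


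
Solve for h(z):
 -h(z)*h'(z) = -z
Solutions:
 h(z) = -sqrt(C1 + z^2)
 h(z) = sqrt(C1 + z^2)


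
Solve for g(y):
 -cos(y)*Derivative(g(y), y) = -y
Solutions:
 g(y) = C1 + Integral(y/cos(y), y)


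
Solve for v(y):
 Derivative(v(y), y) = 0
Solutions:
 v(y) = C1


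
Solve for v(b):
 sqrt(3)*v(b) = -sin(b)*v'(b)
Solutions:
 v(b) = C1*(cos(b) + 1)^(sqrt(3)/2)/(cos(b) - 1)^(sqrt(3)/2)


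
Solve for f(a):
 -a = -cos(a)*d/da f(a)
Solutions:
 f(a) = C1 + Integral(a/cos(a), a)


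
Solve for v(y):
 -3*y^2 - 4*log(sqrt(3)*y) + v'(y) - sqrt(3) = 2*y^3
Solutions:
 v(y) = C1 + y^4/2 + y^3 + 4*y*log(y) - 4*y + sqrt(3)*y + y*log(9)


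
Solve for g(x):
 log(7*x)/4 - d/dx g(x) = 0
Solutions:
 g(x) = C1 + x*log(x)/4 - x/4 + x*log(7)/4


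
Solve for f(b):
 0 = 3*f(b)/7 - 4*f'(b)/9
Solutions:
 f(b) = C1*exp(27*b/28)


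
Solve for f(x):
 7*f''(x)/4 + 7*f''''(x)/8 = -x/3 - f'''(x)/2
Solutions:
 f(x) = C1 + C2*x - 2*x^3/63 + 4*x^2/147 + (C3*sin(sqrt(94)*x/7) + C4*cos(sqrt(94)*x/7))*exp(-2*x/7)


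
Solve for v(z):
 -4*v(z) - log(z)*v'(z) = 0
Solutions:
 v(z) = C1*exp(-4*li(z))


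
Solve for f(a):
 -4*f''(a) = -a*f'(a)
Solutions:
 f(a) = C1 + C2*erfi(sqrt(2)*a/4)


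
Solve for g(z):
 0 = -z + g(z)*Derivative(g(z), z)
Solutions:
 g(z) = -sqrt(C1 + z^2)
 g(z) = sqrt(C1 + z^2)


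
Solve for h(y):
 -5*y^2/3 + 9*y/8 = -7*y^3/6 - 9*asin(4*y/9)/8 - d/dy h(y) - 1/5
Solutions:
 h(y) = C1 - 7*y^4/24 + 5*y^3/9 - 9*y^2/16 - 9*y*asin(4*y/9)/8 - y/5 - 9*sqrt(81 - 16*y^2)/32


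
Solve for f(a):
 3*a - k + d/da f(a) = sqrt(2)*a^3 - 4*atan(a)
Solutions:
 f(a) = C1 + sqrt(2)*a^4/4 - 3*a^2/2 + a*k - 4*a*atan(a) + 2*log(a^2 + 1)


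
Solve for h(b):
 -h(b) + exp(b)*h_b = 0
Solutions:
 h(b) = C1*exp(-exp(-b))


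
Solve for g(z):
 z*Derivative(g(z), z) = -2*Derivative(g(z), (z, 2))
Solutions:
 g(z) = C1 + C2*erf(z/2)


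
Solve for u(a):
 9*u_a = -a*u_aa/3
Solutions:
 u(a) = C1 + C2/a^26


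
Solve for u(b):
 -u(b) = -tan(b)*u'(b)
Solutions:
 u(b) = C1*sin(b)


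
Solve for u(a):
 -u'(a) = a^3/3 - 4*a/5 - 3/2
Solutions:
 u(a) = C1 - a^4/12 + 2*a^2/5 + 3*a/2


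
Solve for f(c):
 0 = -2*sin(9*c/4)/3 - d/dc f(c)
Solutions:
 f(c) = C1 + 8*cos(9*c/4)/27


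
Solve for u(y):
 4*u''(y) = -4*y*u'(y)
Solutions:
 u(y) = C1 + C2*erf(sqrt(2)*y/2)


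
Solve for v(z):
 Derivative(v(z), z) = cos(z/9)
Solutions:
 v(z) = C1 + 9*sin(z/9)


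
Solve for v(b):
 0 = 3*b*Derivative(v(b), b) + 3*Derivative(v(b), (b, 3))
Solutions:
 v(b) = C1 + Integral(C2*airyai(-b) + C3*airybi(-b), b)


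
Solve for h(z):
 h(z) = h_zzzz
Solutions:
 h(z) = C1*exp(-z) + C2*exp(z) + C3*sin(z) + C4*cos(z)


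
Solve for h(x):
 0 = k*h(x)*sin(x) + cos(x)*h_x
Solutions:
 h(x) = C1*exp(k*log(cos(x)))


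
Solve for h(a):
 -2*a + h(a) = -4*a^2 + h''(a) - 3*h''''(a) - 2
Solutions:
 h(a) = -4*a^2 + 2*a + (C1*sin(3^(3/4)*a*sin(atan(sqrt(11))/2)/3) + C2*cos(3^(3/4)*a*sin(atan(sqrt(11))/2)/3))*exp(-3^(3/4)*a*cos(atan(sqrt(11))/2)/3) + (C3*sin(3^(3/4)*a*sin(atan(sqrt(11))/2)/3) + C4*cos(3^(3/4)*a*sin(atan(sqrt(11))/2)/3))*exp(3^(3/4)*a*cos(atan(sqrt(11))/2)/3) - 10


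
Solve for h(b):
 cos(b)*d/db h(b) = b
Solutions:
 h(b) = C1 + Integral(b/cos(b), b)


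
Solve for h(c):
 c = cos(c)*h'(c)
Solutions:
 h(c) = C1 + Integral(c/cos(c), c)


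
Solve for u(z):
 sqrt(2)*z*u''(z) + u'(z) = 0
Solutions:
 u(z) = C1 + C2*z^(1 - sqrt(2)/2)


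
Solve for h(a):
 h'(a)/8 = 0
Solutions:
 h(a) = C1


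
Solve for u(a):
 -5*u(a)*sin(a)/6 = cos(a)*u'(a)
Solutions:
 u(a) = C1*cos(a)^(5/6)


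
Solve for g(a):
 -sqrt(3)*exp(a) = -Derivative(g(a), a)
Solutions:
 g(a) = C1 + sqrt(3)*exp(a)


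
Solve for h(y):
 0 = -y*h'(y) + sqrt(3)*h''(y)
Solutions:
 h(y) = C1 + C2*erfi(sqrt(2)*3^(3/4)*y/6)


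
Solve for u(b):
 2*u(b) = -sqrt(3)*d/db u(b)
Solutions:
 u(b) = C1*exp(-2*sqrt(3)*b/3)


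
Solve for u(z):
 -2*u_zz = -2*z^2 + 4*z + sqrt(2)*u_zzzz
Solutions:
 u(z) = C1 + C2*z + C3*sin(2^(1/4)*z) + C4*cos(2^(1/4)*z) + z^4/12 - z^3/3 - sqrt(2)*z^2/2


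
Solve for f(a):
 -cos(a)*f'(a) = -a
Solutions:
 f(a) = C1 + Integral(a/cos(a), a)


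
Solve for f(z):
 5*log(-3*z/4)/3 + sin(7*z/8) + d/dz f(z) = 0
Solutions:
 f(z) = C1 - 5*z*log(-z)/3 - 2*z*log(3) + z*log(6)/3 + 5*z/3 + 3*z*log(2) + 8*cos(7*z/8)/7


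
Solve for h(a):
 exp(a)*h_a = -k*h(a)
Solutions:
 h(a) = C1*exp(k*exp(-a))


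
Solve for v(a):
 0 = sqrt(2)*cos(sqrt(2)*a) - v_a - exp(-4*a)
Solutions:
 v(a) = C1 + sin(sqrt(2)*a) + exp(-4*a)/4


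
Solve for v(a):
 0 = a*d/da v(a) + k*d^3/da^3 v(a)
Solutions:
 v(a) = C1 + Integral(C2*airyai(a*(-1/k)^(1/3)) + C3*airybi(a*(-1/k)^(1/3)), a)


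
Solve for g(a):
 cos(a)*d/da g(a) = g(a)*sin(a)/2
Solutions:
 g(a) = C1/sqrt(cos(a))


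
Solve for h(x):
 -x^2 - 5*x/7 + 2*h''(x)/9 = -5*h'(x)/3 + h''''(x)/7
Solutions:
 h(x) = C1 + C2*exp(-x*(4*18^(1/3)*7^(2/3)/(sqrt(163353) + 405)^(1/3) + 84^(1/3)*(sqrt(163353) + 405)^(1/3))/36)*sin(3^(1/6)*x*(-28^(1/3)*3^(2/3)*(sqrt(163353) + 405)^(1/3) + 12*2^(1/3)*7^(2/3)/(sqrt(163353) + 405)^(1/3))/36) + C3*exp(-x*(4*18^(1/3)*7^(2/3)/(sqrt(163353) + 405)^(1/3) + 84^(1/3)*(sqrt(163353) + 405)^(1/3))/36)*cos(3^(1/6)*x*(-28^(1/3)*3^(2/3)*(sqrt(163353) + 405)^(1/3) + 12*2^(1/3)*7^(2/3)/(sqrt(163353) + 405)^(1/3))/36) + C4*exp(x*(4*18^(1/3)*7^(2/3)/(sqrt(163353) + 405)^(1/3) + 84^(1/3)*(sqrt(163353) + 405)^(1/3))/18) + x^3/5 + 47*x^2/350 - 94*x/2625


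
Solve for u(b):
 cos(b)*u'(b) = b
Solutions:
 u(b) = C1 + Integral(b/cos(b), b)


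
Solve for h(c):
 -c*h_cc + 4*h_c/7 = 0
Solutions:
 h(c) = C1 + C2*c^(11/7)


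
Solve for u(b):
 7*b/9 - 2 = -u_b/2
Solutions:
 u(b) = C1 - 7*b^2/9 + 4*b


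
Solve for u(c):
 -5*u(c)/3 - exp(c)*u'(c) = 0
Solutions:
 u(c) = C1*exp(5*exp(-c)/3)


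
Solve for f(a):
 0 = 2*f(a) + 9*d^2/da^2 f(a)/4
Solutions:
 f(a) = C1*sin(2*sqrt(2)*a/3) + C2*cos(2*sqrt(2)*a/3)


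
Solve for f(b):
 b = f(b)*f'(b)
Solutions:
 f(b) = -sqrt(C1 + b^2)
 f(b) = sqrt(C1 + b^2)


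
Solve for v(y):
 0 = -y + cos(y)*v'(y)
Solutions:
 v(y) = C1 + Integral(y/cos(y), y)


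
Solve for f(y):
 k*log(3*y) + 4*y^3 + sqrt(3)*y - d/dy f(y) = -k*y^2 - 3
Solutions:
 f(y) = C1 + k*y^3/3 + k*y*log(y) - k*y + k*y*log(3) + y^4 + sqrt(3)*y^2/2 + 3*y


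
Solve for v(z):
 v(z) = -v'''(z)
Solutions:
 v(z) = C3*exp(-z) + (C1*sin(sqrt(3)*z/2) + C2*cos(sqrt(3)*z/2))*exp(z/2)


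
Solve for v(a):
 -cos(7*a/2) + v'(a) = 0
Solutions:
 v(a) = C1 + 2*sin(7*a/2)/7


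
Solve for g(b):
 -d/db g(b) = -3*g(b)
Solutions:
 g(b) = C1*exp(3*b)


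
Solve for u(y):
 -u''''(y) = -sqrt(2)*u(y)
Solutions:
 u(y) = C1*exp(-2^(1/8)*y) + C2*exp(2^(1/8)*y) + C3*sin(2^(1/8)*y) + C4*cos(2^(1/8)*y)


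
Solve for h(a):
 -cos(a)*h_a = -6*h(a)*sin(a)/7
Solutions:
 h(a) = C1/cos(a)^(6/7)


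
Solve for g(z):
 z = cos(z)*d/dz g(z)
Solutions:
 g(z) = C1 + Integral(z/cos(z), z)


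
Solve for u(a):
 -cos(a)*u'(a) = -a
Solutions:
 u(a) = C1 + Integral(a/cos(a), a)


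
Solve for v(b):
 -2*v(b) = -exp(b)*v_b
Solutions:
 v(b) = C1*exp(-2*exp(-b))


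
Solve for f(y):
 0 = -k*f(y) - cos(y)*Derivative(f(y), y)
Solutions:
 f(y) = C1*exp(k*(log(sin(y) - 1) - log(sin(y) + 1))/2)


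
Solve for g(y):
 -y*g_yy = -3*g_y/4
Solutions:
 g(y) = C1 + C2*y^(7/4)


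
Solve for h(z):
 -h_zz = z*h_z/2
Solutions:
 h(z) = C1 + C2*erf(z/2)


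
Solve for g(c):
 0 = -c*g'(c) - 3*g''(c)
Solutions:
 g(c) = C1 + C2*erf(sqrt(6)*c/6)


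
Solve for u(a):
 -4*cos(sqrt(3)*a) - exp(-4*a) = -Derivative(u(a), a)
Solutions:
 u(a) = C1 + 4*sqrt(3)*sin(sqrt(3)*a)/3 - exp(-4*a)/4


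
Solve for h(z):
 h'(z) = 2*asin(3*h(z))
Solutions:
 Integral(1/asin(3*_y), (_y, h(z))) = C1 + 2*z


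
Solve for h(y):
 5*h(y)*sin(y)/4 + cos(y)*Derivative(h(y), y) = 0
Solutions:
 h(y) = C1*cos(y)^(5/4)


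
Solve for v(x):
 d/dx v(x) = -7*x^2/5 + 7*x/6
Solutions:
 v(x) = C1 - 7*x^3/15 + 7*x^2/12


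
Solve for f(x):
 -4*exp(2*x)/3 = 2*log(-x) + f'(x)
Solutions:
 f(x) = C1 - 2*x*log(-x) + 2*x - 2*exp(2*x)/3


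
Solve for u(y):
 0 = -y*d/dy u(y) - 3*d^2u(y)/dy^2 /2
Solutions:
 u(y) = C1 + C2*erf(sqrt(3)*y/3)


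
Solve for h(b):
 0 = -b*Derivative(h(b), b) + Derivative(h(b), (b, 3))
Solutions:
 h(b) = C1 + Integral(C2*airyai(b) + C3*airybi(b), b)


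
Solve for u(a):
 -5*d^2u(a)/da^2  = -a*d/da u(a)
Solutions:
 u(a) = C1 + C2*erfi(sqrt(10)*a/10)


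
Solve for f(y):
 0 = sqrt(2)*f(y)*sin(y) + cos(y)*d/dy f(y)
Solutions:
 f(y) = C1*cos(y)^(sqrt(2))


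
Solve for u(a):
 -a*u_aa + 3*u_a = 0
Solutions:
 u(a) = C1 + C2*a^4


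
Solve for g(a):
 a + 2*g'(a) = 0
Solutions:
 g(a) = C1 - a^2/4


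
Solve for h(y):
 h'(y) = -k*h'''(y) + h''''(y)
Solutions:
 h(y) = C1 + C2*exp(y*(-k^2/(-k^3 + sqrt(-4*k^6 + (2*k^3 + 27)^2)/2 - 27/2)^(1/3) + k - (-k^3 + sqrt(-4*k^6 + (2*k^3 + 27)^2)/2 - 27/2)^(1/3))/3) + C3*exp(y*(-4*k^2/((-1 + sqrt(3)*I)*(-k^3 + sqrt(-4*k^6 + (2*k^3 + 27)^2)/2 - 27/2)^(1/3)) + 2*k + (-k^3 + sqrt(-4*k^6 + (2*k^3 + 27)^2)/2 - 27/2)^(1/3) - sqrt(3)*I*(-k^3 + sqrt(-4*k^6 + (2*k^3 + 27)^2)/2 - 27/2)^(1/3))/6) + C4*exp(y*(4*k^2/((1 + sqrt(3)*I)*(-k^3 + sqrt(-4*k^6 + (2*k^3 + 27)^2)/2 - 27/2)^(1/3)) + 2*k + (-k^3 + sqrt(-4*k^6 + (2*k^3 + 27)^2)/2 - 27/2)^(1/3) + sqrt(3)*I*(-k^3 + sqrt(-4*k^6 + (2*k^3 + 27)^2)/2 - 27/2)^(1/3))/6)


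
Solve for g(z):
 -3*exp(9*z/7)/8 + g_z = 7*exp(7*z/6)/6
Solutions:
 g(z) = C1 + 7*exp(9*z/7)/24 + exp(7*z/6)


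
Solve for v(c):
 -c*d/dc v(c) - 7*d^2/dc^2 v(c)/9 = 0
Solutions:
 v(c) = C1 + C2*erf(3*sqrt(14)*c/14)


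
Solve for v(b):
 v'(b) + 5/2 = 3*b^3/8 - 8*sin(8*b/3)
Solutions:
 v(b) = C1 + 3*b^4/32 - 5*b/2 + 3*cos(8*b/3)


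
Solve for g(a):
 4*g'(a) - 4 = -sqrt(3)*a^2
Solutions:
 g(a) = C1 - sqrt(3)*a^3/12 + a


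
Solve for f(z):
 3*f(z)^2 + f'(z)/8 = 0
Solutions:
 f(z) = 1/(C1 + 24*z)


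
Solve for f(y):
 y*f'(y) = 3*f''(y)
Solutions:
 f(y) = C1 + C2*erfi(sqrt(6)*y/6)


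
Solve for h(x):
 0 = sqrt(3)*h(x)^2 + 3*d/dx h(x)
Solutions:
 h(x) = 3/(C1 + sqrt(3)*x)


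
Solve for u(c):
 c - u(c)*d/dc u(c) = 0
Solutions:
 u(c) = -sqrt(C1 + c^2)
 u(c) = sqrt(C1 + c^2)


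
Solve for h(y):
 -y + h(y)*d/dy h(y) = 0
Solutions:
 h(y) = -sqrt(C1 + y^2)
 h(y) = sqrt(C1 + y^2)


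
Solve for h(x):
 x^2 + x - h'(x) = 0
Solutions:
 h(x) = C1 + x^3/3 + x^2/2


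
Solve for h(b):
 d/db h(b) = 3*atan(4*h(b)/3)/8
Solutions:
 Integral(1/atan(4*_y/3), (_y, h(b))) = C1 + 3*b/8


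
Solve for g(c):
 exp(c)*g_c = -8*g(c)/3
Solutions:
 g(c) = C1*exp(8*exp(-c)/3)


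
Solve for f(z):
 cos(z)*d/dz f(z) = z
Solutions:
 f(z) = C1 + Integral(z/cos(z), z)


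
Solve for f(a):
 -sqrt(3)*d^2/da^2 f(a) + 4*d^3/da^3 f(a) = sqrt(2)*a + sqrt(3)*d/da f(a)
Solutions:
 f(a) = C1 + C2*exp(a*(sqrt(3) + sqrt(3 + 16*sqrt(3)))/8) + C3*exp(a*(-sqrt(3 + 16*sqrt(3)) + sqrt(3))/8) - sqrt(6)*a^2/6 + sqrt(6)*a/3


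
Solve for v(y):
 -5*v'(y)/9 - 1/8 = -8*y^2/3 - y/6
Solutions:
 v(y) = C1 + 8*y^3/5 + 3*y^2/20 - 9*y/40


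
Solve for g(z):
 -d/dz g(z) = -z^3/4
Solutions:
 g(z) = C1 + z^4/16


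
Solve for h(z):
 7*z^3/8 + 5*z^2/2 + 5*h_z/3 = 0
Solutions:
 h(z) = C1 - 21*z^4/160 - z^3/2


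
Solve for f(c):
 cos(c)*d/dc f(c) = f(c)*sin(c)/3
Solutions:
 f(c) = C1/cos(c)^(1/3)


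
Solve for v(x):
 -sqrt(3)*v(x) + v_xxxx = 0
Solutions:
 v(x) = C1*exp(-3^(1/8)*x) + C2*exp(3^(1/8)*x) + C3*sin(3^(1/8)*x) + C4*cos(3^(1/8)*x)


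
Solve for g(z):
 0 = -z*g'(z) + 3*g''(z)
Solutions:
 g(z) = C1 + C2*erfi(sqrt(6)*z/6)


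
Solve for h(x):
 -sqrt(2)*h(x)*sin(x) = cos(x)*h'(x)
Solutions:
 h(x) = C1*cos(x)^(sqrt(2))


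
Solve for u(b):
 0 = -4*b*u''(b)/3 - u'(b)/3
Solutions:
 u(b) = C1 + C2*b^(3/4)


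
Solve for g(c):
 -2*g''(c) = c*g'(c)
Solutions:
 g(c) = C1 + C2*erf(c/2)


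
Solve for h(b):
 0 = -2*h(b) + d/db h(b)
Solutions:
 h(b) = C1*exp(2*b)


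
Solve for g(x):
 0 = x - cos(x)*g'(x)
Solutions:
 g(x) = C1 + Integral(x/cos(x), x)


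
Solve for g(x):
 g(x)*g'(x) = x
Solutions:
 g(x) = -sqrt(C1 + x^2)
 g(x) = sqrt(C1 + x^2)


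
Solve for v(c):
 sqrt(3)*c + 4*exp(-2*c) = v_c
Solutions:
 v(c) = C1 + sqrt(3)*c^2/2 - 2*exp(-2*c)


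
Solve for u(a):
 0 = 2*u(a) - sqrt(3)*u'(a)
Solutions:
 u(a) = C1*exp(2*sqrt(3)*a/3)


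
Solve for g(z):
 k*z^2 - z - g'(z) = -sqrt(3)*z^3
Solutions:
 g(z) = C1 + k*z^3/3 + sqrt(3)*z^4/4 - z^2/2


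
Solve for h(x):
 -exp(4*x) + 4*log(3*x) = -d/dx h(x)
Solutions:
 h(x) = C1 - 4*x*log(x) + 4*x*(1 - log(3)) + exp(4*x)/4


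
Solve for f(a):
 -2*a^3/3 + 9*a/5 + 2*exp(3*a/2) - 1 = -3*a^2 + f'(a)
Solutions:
 f(a) = C1 - a^4/6 + a^3 + 9*a^2/10 - a + 4*exp(3*a/2)/3


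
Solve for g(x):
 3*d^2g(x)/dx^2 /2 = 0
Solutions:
 g(x) = C1 + C2*x


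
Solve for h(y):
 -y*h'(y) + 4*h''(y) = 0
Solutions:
 h(y) = C1 + C2*erfi(sqrt(2)*y/4)


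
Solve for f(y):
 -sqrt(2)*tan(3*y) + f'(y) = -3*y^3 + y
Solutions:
 f(y) = C1 - 3*y^4/4 + y^2/2 - sqrt(2)*log(cos(3*y))/3


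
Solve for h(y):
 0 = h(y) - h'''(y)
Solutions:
 h(y) = C3*exp(y) + (C1*sin(sqrt(3)*y/2) + C2*cos(sqrt(3)*y/2))*exp(-y/2)


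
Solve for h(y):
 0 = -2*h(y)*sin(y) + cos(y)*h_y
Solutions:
 h(y) = C1/cos(y)^2


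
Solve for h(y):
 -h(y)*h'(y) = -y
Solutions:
 h(y) = -sqrt(C1 + y^2)
 h(y) = sqrt(C1 + y^2)


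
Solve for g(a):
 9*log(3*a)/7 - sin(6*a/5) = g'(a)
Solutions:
 g(a) = C1 + 9*a*log(a)/7 - 9*a/7 + 9*a*log(3)/7 + 5*cos(6*a/5)/6


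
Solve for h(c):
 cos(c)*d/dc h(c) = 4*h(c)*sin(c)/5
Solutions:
 h(c) = C1/cos(c)^(4/5)


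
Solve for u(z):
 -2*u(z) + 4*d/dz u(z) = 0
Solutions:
 u(z) = C1*exp(z/2)


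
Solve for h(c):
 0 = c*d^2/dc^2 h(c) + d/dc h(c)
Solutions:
 h(c) = C1 + C2*log(c)


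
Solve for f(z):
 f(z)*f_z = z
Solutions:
 f(z) = -sqrt(C1 + z^2)
 f(z) = sqrt(C1 + z^2)


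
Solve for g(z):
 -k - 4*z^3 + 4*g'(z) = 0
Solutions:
 g(z) = C1 + k*z/4 + z^4/4


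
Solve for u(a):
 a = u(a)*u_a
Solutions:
 u(a) = -sqrt(C1 + a^2)
 u(a) = sqrt(C1 + a^2)


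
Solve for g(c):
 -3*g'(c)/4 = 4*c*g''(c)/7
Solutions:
 g(c) = C1 + C2/c^(5/16)


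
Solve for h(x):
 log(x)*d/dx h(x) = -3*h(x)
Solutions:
 h(x) = C1*exp(-3*li(x))


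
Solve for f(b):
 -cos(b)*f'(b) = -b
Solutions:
 f(b) = C1 + Integral(b/cos(b), b)


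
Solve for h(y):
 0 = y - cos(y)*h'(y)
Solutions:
 h(y) = C1 + Integral(y/cos(y), y)


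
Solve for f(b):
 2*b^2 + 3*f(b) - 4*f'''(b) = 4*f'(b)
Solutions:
 f(b) = C1*exp(3^(1/3)*b*(-(27 + sqrt(921))^(1/3) + 4*3^(1/3)/(27 + sqrt(921))^(1/3))/12)*sin(3^(1/6)*b*((27 + sqrt(921))^(-1/3) + 3^(2/3)*(27 + sqrt(921))^(1/3)/12)) + C2*exp(3^(1/3)*b*(-(27 + sqrt(921))^(1/3) + 4*3^(1/3)/(27 + sqrt(921))^(1/3))/12)*cos(3^(1/6)*b*((27 + sqrt(921))^(-1/3) + 3^(2/3)*(27 + sqrt(921))^(1/3)/12)) + C3*exp(-3^(1/3)*b*(-(27 + sqrt(921))^(1/3) + 4*3^(1/3)/(27 + sqrt(921))^(1/3))/6) - 2*b^2/3 - 16*b/9 - 64/27


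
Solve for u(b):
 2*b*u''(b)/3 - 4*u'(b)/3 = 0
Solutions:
 u(b) = C1 + C2*b^3


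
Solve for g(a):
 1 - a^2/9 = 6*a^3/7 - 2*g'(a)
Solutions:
 g(a) = C1 + 3*a^4/28 + a^3/54 - a/2


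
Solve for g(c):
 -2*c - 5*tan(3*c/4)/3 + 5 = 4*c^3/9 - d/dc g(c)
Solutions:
 g(c) = C1 + c^4/9 + c^2 - 5*c - 20*log(cos(3*c/4))/9


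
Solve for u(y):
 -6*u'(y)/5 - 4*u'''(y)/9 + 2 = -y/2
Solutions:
 u(y) = C1 + C2*sin(3*sqrt(30)*y/10) + C3*cos(3*sqrt(30)*y/10) + 5*y^2/24 + 5*y/3


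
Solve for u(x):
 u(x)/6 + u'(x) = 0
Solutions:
 u(x) = C1*exp(-x/6)


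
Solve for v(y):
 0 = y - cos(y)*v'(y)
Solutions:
 v(y) = C1 + Integral(y/cos(y), y)


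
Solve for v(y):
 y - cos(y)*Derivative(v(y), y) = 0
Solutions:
 v(y) = C1 + Integral(y/cos(y), y)


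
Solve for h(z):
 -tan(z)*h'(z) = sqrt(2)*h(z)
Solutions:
 h(z) = C1/sin(z)^(sqrt(2))


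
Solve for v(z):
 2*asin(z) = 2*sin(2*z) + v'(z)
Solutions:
 v(z) = C1 + 2*z*asin(z) + 2*sqrt(1 - z^2) + cos(2*z)


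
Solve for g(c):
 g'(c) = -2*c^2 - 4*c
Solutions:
 g(c) = C1 - 2*c^3/3 - 2*c^2


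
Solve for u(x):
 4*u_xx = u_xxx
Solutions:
 u(x) = C1 + C2*x + C3*exp(4*x)


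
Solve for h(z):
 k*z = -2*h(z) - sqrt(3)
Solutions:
 h(z) = -k*z/2 - sqrt(3)/2


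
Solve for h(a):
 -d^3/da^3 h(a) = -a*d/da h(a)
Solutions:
 h(a) = C1 + Integral(C2*airyai(a) + C3*airybi(a), a)


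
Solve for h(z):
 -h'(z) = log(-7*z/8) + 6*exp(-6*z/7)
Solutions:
 h(z) = C1 - z*log(-z) + z*(-log(7) + 1 + 3*log(2)) + 7*exp(-6*z/7)


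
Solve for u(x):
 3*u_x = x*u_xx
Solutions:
 u(x) = C1 + C2*x^4


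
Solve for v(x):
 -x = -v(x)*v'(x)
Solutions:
 v(x) = -sqrt(C1 + x^2)
 v(x) = sqrt(C1 + x^2)


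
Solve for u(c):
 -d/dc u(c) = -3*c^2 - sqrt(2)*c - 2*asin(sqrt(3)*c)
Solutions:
 u(c) = C1 + c^3 + sqrt(2)*c^2/2 + 2*c*asin(sqrt(3)*c) + 2*sqrt(3)*sqrt(1 - 3*c^2)/3


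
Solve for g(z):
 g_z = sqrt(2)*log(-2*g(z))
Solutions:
 -sqrt(2)*Integral(1/(log(-_y) + log(2)), (_y, g(z)))/2 = C1 - z
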